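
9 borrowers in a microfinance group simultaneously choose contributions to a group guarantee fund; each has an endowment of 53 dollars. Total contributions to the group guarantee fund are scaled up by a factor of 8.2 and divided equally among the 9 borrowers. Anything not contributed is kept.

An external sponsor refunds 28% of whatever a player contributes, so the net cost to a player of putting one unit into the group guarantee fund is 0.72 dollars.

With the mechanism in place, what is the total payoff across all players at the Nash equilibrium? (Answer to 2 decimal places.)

4044.96 dollars

With the mechanism, a contributed unit returns (8.2/9) / 0.72 = 1.2654 per unit of net cost to the contributor — now above 1 — so contributing fully is weakly dominant for every player.
At the Nash equilibrium everyone contributes 53. Group total payoff = 9 × (53 × 0.28 + 8.2 × 53) = 4044.96.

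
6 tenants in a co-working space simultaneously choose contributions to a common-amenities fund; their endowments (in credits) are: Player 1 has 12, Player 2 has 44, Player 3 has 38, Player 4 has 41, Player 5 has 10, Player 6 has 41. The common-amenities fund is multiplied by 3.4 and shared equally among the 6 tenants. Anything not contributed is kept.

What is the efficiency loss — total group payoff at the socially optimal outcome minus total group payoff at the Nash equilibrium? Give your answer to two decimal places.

The private return per contributed unit is 3.4/6 = 0.5667 < 1 for every player regardless of endowment, so the Nash equilibrium is zero contribution and the group total is Σ E_j = 12 + 44 + 38 + 41 + 10 + 41 = 186.
Each contributed unit returns 3.400 to the group, so the social optimum is full contribution by everyone: group total = 3.400 × 186 = 632.40.
Efficiency loss = (3.400 − 1) × 186 = 446.40.

446.40 credits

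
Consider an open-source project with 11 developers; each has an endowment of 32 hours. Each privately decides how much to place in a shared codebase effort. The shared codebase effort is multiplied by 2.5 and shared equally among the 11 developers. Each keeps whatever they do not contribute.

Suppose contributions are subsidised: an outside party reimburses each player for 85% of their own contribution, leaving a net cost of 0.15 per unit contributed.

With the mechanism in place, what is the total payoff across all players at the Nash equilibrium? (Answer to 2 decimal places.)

1179.20 hours

Under the mechanism each unit contributed yields (2.5/11) / 0.15 = 1.5152 back to its contributor per unit of net cost, which exceeds 1, making full contribution the dominant choice for everyone.
At the Nash equilibrium everyone contributes 32. Group total payoff = 11 × (32 × 0.85 + 2.5 × 32) = 1179.20.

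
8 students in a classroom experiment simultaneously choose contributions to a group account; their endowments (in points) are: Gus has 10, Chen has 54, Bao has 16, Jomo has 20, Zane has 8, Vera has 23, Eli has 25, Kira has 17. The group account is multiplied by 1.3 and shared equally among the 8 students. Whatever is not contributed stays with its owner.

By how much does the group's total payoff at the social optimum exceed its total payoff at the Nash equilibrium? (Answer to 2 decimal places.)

The private return per contributed unit is 1.3/8 = 0.1625 < 1 for every player regardless of endowment, so the Nash equilibrium is zero contribution and the group total is Σ E_j = 10 + 54 + 16 + 20 + 8 + 23 + 25 + 17 = 173.
Each contributed unit returns 1.300 to the group, so the social optimum is full contribution by everyone: group total = 1.300 × 173 = 224.90.
Efficiency loss = (1.300 − 1) × 173 = 51.90.

51.90 points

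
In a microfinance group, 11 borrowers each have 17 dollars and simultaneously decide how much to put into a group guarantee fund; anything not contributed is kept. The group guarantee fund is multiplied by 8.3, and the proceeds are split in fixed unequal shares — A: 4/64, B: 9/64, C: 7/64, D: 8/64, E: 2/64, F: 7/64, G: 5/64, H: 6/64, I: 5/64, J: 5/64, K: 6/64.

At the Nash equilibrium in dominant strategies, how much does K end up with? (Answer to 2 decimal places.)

43.46 dollars

Each unit j contributes comes back to j as 8.3 × (j's share), so j prefers to contribute only if that share exceeds 1/8.3 = 0.1205; otherwise keeping the unit dominates.
B and D clear that bar, contributing 17 each; the remaining 9 contribute 0. Total contributed: 34.
K keeps 17 and receives 8.3 × 34 × 6/64 = 26.46 from the group guarantee fund, for a payoff of 43.46.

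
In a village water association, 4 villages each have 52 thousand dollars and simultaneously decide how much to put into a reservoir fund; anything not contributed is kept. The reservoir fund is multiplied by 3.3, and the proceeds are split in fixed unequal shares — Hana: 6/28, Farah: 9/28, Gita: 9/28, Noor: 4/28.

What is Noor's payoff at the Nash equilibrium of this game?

A player with share s gets back 3.3·s per unit contributed, so full contribution is dominant for anyone with s > 1/3.3 = 0.3030 and zero contribution is dominant for anyone below.
Farah and Gita clear that bar, contributing 52 each; the remaining 2 contribute 0. Total contributed: 104.
Noor keeps 52 and receives 3.3 × 104 × 4/28 = 49.03 from the reservoir fund, for a payoff of 101.03.

101.03 thousand dollars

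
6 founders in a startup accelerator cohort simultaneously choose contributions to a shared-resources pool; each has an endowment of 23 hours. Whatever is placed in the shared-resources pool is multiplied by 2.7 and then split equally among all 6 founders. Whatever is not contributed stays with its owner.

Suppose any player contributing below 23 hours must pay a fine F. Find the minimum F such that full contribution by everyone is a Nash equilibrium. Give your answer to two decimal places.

12.65 hours

Given the others contribute fully, the best deviation is to contribute 0 (any partial contribution still incurs the fine and gives up units whose private return 0.4500 is below 1).
Deviating from 23 to 0 saves 23 hours but forfeits the deviator's share of the drop in the shared-resources pool: 2.7/6 × 23 = 10.35.
So the deviation gain is 23 − 10.35 = 12.65, and the fine must be at least 12.65 hours to wipe it out.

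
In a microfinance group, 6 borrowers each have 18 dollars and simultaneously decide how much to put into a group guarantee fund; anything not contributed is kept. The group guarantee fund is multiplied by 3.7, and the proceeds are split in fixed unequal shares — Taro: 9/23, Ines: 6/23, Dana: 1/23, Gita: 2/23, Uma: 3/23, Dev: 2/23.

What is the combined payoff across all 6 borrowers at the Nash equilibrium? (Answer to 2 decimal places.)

A player with share s gets back 3.7·s per unit contributed, so full contribution is dominant for anyone with s > 1/3.7 = 0.2703 and zero contribution is dominant for anyone below.
The only share above 0.2703 is Taro's 9/23, contributing 18; the remaining 5 contribute 0. Total contributed: 18.
The group guarantee fund pays out 3.7 × 18 = 66.60 in total (split across the unequal shares, but the aggregate is all that matters for the group sum).
The 5 free-riders keep 18 each, adding 90. Group total = 90 + 66.60 = 156.60.

156.60 dollars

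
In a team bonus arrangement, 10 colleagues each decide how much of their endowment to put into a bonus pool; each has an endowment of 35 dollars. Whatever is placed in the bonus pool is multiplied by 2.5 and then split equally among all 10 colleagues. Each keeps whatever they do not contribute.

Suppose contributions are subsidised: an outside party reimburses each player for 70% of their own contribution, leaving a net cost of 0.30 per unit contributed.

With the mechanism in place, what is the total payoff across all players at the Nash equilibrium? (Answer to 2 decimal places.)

With the mechanism, a contributed unit returns (2.5/10) / 0.30 = 0.8333 per unit of net cost — still below 1 — so contributing 0 remains dominant for every player.
Everyone keeps their endowment and the group total is 10 × 35 = 350.

350.00 dollars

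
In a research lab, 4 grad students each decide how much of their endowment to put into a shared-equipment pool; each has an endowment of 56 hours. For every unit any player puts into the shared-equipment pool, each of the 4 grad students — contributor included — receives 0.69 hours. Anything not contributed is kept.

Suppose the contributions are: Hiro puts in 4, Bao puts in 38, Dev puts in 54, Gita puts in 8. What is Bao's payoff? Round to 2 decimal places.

Total contributed: 4 + 38 + 54 + 8 = 104.
Each receives 0.69 × 104 = 71.76 from the shared-equipment pool.
Bao keeps 56 − 38 = 18, so Bao's payoff is 18 + 71.76 = 89.76.

89.76 hours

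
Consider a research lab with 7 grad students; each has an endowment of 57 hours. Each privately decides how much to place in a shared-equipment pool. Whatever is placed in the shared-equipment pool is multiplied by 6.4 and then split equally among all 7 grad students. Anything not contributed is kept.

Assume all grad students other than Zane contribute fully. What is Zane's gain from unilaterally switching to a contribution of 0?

4.89 hours

Switching from a contribution of 57 to 0 lets Zane keep an extra 57 hours, but lowers the shared-equipment pool by 57, which costs Zane their own share of that drop: 6.4/7 × 57 = 52.11.
Net gain = 57 − 52.11 = 4.89. The private return per contributed unit (0.9143) is below 1, so free-riding is indeed the best response regardless of what the others do.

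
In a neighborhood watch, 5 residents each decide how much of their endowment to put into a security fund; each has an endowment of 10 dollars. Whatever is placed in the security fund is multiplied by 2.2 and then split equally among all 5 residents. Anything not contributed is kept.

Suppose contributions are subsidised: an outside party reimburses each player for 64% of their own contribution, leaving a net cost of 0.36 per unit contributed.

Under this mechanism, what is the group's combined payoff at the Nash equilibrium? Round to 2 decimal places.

142.00 dollars

With the mechanism, a contributed unit returns (2.2/5) / 0.36 = 1.2222 per unit of net cost to the contributor — now above 1 — so contributing fully is weakly dominant for every player.
So the Nash equilibrium is full contribution by all 5; the group earns 5 × (10 × 0.64 + 2.2 × 10) = 142.00.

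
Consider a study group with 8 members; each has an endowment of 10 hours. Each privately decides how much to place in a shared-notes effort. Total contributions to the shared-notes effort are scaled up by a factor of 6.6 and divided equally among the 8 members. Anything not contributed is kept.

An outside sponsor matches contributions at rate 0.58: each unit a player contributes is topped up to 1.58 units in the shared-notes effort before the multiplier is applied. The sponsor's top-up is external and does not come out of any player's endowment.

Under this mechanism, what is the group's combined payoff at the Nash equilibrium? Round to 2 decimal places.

834.24 hours

Under the mechanism each unit contributed yields 6.6 × 1.58 / 8 = 1.3035 back to its contributor per unit of net cost, which exceeds 1, making full contribution the dominant choice for everyone.
At the Nash equilibrium everyone contributes 10. Group total payoff = 6.6 × 1.58 × 80 = 834.24.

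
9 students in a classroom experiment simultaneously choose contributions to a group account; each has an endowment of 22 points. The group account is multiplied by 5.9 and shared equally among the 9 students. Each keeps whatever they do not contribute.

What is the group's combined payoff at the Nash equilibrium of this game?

198.00 points

Each contributed unit returns 5.9/9 = 0.6556 to its contributor — below 1 — so contributing 0 is dominant for every player. At the Nash equilibrium everyone keeps their 22, and the group total is 9 × 22 = 198.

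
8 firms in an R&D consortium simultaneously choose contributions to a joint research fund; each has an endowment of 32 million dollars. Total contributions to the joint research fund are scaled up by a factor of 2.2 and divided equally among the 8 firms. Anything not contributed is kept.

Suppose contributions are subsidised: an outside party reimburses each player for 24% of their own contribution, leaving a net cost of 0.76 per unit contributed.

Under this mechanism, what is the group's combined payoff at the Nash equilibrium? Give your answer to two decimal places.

256.00 million dollars

The effective private return is (2.2/8) / 0.76 = 0.3618, which is still under 1, so the mechanism doesn't change anyone's dominant strategy: zero contribution.
Everyone keeps their endowment and the group total is 8 × 32 = 256.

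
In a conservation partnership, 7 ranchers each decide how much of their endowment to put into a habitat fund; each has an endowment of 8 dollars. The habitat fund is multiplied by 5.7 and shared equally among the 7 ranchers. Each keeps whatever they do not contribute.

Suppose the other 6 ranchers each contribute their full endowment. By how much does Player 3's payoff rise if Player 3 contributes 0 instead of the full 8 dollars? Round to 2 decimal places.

1.49 dollars

Switching from a contribution of 8 to 0 lets Player 3 keep an extra 8 dollars, but lowers the habitat fund by 8, which costs Player 3 their own share of that drop: 5.7/7 × 8 = 6.51.
Net gain = 8 − 6.51 = 1.49. The private return per contributed unit (0.8143) is below 1, so free-riding is indeed the best response regardless of what the others do.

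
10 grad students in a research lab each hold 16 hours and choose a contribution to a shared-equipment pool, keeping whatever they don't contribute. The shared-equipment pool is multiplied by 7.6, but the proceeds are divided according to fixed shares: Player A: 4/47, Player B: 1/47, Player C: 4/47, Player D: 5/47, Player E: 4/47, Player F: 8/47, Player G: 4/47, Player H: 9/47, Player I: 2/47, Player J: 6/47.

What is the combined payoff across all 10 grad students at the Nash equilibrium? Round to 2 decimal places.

A player with share s gets back 7.6·s per unit contributed, so full contribution is dominant for anyone with s > 1/7.6 = 0.1316 and zero contribution is dominant for anyone below.
Player F and Player H are above the threshold, contributing 16 each; the remaining 8 contribute 0. Total contributed: 32.
The shared-equipment pool pays out 7.6 × 32 = 243.20 in total (split across the unequal shares, but the aggregate is all that matters for the group sum).
The 8 free-riders keep 16 each, adding 128. Group total = 128 + 243.20 = 371.20.

371.20 hours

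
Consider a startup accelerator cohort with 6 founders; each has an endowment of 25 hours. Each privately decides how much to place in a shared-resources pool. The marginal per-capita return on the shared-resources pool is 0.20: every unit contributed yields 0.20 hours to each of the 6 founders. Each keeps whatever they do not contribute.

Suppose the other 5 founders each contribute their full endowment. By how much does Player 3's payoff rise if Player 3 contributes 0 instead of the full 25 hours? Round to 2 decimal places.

Switching from a contribution of 25 to 0 lets Player 3 keep an extra 25 hours, but lowers the shared-resources pool by 25, which costs Player 3 their own share of that drop: 0.20 × 25 = 5.00.
Net gain = 25 − 5.00 = 20.00. The private return per contributed unit (0.20) is below 1, so free-riding is indeed the best response regardless of what the others do.

20.00 hours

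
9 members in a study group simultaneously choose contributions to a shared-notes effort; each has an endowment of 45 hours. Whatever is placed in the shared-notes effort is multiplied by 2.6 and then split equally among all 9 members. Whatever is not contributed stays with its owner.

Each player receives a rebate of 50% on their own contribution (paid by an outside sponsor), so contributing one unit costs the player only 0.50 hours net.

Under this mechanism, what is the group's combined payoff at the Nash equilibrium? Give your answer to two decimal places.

With the mechanism, a contributed unit returns (2.6/9) / 0.50 = 0.5778 per unit of net cost — still below 1 — so contributing 0 remains dominant for every player.
Everyone keeps their endowment and the group total is 9 × 45 = 405.

405.00 hours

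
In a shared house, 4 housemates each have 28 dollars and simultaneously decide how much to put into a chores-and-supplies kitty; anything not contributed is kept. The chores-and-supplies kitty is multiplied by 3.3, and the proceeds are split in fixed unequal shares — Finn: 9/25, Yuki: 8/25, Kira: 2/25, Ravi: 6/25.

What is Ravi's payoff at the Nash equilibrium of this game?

72.35 dollars

For player j, contributing a unit is worthwhile iff 3.3 × (j's share) ≥ 1, i.e. iff j's share is at least 0.3030.
Finn and Yuki clear that bar, contributing 28 each; the remaining 2 contribute 0. Total contributed: 56.
Ravi keeps 28 and receives 3.3 × 56 × 6/25 = 44.35 from the chores-and-supplies kitty, for a payoff of 72.35.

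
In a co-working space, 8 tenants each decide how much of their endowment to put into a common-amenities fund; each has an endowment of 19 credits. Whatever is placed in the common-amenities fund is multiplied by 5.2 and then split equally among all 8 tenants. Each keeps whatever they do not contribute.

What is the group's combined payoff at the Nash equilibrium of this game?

152.00 credits

Each contributed unit returns 5.2/8 = 0.6500 to its contributor — below 1 — so contributing 0 is dominant for every player. At the Nash equilibrium everyone keeps their 19, and the group total is 8 × 19 = 152.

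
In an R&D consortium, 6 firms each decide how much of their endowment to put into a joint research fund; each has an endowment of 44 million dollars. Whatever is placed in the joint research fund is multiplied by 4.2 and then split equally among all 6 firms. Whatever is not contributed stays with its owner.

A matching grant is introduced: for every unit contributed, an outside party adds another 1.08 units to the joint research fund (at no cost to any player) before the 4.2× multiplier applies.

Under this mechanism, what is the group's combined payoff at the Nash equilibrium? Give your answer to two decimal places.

2306.30 million dollars

Under the mechanism each unit contributed yields 4.2 × 2.08 / 6 = 1.4560 back to its contributor per unit of net cost, which exceeds 1, making full contribution the dominant choice for everyone.
At the Nash equilibrium everyone contributes 44. Group total payoff = 4.2 × 2.08 × 264 = 2306.30.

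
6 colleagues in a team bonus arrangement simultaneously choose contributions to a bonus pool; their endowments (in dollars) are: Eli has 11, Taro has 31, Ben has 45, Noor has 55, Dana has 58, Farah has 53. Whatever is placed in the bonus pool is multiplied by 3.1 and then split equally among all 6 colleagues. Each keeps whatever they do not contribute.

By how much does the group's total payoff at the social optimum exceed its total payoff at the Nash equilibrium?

531.30 dollars

The private return per contributed unit is 3.1/6 = 0.5167 < 1 for every player regardless of endowment, so the Nash equilibrium is zero contribution and the group total is Σ E_j = 11 + 31 + 45 + 55 + 58 + 53 = 253.
Each contributed unit returns 3.100 to the group, so the social optimum is full contribution by everyone: group total = 3.100 × 253 = 784.30.
Efficiency loss = (3.100 − 1) × 253 = 531.30.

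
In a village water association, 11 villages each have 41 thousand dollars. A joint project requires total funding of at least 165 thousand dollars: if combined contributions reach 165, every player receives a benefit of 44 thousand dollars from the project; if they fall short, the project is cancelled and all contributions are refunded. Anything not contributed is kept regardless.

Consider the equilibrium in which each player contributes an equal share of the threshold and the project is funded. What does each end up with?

70 thousand dollars

Equal share of the threshold: 165/11 = 15.
At this profile no one gains by cutting their contribution: any cut drops the total below 165, the project is cancelled, contributions are refunded, and the deviator ends with 41, which is less than 41 − 15 + 44 = 70. Contributing more than 15 just wastes the excess. So contributing exactly 15 is a best response.
Each player's payoff: 41 − 15 + 44 = 70.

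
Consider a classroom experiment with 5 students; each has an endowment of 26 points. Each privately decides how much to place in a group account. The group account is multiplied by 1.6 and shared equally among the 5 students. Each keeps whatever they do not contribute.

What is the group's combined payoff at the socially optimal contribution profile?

Each contributed unit returns 1.600 to the group as a whole (0.3200 to each of 5 players), which exceeds 1, so the social optimum is full contribution: group total = 1.600 × 130 = 208.00.

208.00 points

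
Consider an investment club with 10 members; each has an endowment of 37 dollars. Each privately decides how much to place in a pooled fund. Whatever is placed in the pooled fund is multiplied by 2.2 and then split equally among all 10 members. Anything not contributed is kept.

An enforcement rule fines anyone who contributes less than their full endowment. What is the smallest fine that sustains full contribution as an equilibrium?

28.86 dollars

Given the others contribute fully, the best deviation is to contribute 0 (any partial contribution still incurs the fine and gives up units whose private return 0.2200 is below 1).
Deviating from 37 to 0 saves 37 dollars but forfeits the deviator's share of the drop in the pooled fund: 2.2/10 × 37 = 8.14.
So the deviation gain is 37 − 8.14 = 28.86, and the fine must be at least 28.86 dollars to wipe it out.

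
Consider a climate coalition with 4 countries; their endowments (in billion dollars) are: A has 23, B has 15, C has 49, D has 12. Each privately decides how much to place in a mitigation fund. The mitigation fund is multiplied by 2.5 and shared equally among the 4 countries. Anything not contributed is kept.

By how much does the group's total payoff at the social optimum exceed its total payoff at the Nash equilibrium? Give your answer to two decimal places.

The private return per contributed unit is 2.5/4 = 0.6250 < 1 for every player regardless of endowment, so the Nash equilibrium is zero contribution and the group total is Σ E_j = 23 + 15 + 49 + 12 = 99.
Each contributed unit returns 2.500 to the group, so the social optimum is full contribution by everyone: group total = 2.500 × 99 = 247.50.
Efficiency loss = (2.500 − 1) × 99 = 148.50.

148.50 billion dollars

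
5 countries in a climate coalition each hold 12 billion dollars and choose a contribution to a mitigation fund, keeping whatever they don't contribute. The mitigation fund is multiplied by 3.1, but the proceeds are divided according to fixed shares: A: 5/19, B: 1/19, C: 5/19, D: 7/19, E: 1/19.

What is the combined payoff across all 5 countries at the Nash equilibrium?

Player j's private return per contributed unit is 3.1 × (j's share). Contributing is weakly dominant for j when that share is at least 1/3.1 = 0.3226, and contributing 0 is dominant otherwise.
The only share above 0.3226 is D's 7/19, contributing 12; the remaining 4 contribute 0. Total contributed: 12.
The mitigation fund pays out 3.1 × 12 = 37.20 in total (split across the unequal shares, but the aggregate is all that matters for the group sum).
The 4 free-riders keep 12 each, adding 48. Group total = 48 + 37.20 = 85.20.

85.20 billion dollars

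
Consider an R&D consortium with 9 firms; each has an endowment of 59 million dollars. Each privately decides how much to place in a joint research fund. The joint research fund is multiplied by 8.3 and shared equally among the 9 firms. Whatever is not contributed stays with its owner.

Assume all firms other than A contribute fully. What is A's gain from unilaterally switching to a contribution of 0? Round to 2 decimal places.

4.59 million dollars

Switching from a contribution of 59 to 0 lets A keep an extra 59 million dollars, but lowers the joint research fund by 59, which costs A their own share of that drop: 8.3/9 × 59 = 54.41.
Net gain = 59 − 54.41 = 4.59. The private return per contributed unit (0.9222) is below 1, so free-riding is indeed the best response regardless of what the others do.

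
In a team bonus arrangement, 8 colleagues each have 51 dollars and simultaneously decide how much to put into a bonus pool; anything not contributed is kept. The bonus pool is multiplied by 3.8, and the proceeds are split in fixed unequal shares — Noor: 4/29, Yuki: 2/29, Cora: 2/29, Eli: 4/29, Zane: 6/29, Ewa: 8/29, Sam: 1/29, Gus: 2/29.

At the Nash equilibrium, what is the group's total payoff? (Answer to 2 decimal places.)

A player with share s gets back 3.8·s per unit contributed, so full contribution is dominant for anyone with s > 1/3.8 = 0.2632 and zero contribution is dominant for anyone below.
Ewa alone (share 8/29) is above the threshold, contributing 51; the remaining 7 contribute 0. Total contributed: 51.
The bonus pool pays out 3.8 × 51 = 193.80 in total (split across the unequal shares, but the aggregate is all that matters for the group sum).
The 7 free-riders keep 51 each, adding 357. Group total = 357 + 193.80 = 550.80.

550.80 dollars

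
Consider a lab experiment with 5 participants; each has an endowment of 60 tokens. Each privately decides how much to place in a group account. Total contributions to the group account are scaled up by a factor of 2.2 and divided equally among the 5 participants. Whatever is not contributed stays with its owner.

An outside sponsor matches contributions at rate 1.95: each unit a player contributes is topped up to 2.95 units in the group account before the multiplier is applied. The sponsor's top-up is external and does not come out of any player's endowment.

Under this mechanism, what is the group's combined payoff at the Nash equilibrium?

Under the mechanism each unit contributed yields 2.2 × 2.95 / 5 = 1.2980 back to its contributor per unit of net cost, which exceeds 1, making full contribution the dominant choice for everyone.
So the Nash equilibrium is full contribution by all 5; the group earns 2.2 × 2.95 × 300 = 1947.00.

1947.00 tokens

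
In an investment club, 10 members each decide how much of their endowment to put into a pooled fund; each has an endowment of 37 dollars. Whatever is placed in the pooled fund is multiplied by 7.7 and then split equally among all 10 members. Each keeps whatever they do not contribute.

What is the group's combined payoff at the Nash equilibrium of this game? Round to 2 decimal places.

370.00 dollars

Each contributed unit returns 7.7/10 = 0.7700 to its contributor — below 1 — so contributing 0 is dominant for every player. At the Nash equilibrium everyone keeps their 37, and the group total is 10 × 37 = 370.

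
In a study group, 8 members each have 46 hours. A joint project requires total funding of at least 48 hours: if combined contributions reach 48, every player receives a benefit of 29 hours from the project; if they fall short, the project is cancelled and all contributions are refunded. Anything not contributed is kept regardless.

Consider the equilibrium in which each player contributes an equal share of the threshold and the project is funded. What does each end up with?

69 hours

Equal share of the threshold: 48/8 = 6.
At this profile no one gains by cutting their contribution: any cut drops the total below 48, the project is cancelled, contributions are refunded, and the deviator ends with 46, which is less than 46 − 6 + 29 = 69. Contributing more than 6 just wastes the excess. So contributing exactly 6 is a best response.
Each player's payoff: 46 − 6 + 29 = 69.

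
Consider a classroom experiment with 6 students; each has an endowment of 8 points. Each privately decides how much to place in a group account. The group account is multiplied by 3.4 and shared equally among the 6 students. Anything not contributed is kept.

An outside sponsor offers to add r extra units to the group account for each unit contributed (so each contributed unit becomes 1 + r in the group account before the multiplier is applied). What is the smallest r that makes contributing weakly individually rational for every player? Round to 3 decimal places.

0.765

With matching at rate r, one contributed unit becomes (1 + r) in the group account and returns 3.4 × (1 + r) / 6 to the contributor.
Setting this equal to 1: 1 + r = 6/3.4 = 1.7647.
So the minimum matching rate is r = 1.7647 − 1 = 0.765.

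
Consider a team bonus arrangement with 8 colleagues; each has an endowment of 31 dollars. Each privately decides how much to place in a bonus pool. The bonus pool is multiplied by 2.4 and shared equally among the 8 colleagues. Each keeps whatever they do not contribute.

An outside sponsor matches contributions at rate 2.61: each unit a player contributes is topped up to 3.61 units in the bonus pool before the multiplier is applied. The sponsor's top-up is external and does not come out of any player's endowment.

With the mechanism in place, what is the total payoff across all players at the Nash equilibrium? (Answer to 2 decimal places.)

2148.67 dollars

The effective private return per unit is now 2.4 × 3.61 / 8 = 1.0830 > 1, so every player's dominant strategy flips to full contribution.
So the Nash equilibrium is full contribution by all 8; the group earns 2.4 × 3.61 × 248 = 2148.67.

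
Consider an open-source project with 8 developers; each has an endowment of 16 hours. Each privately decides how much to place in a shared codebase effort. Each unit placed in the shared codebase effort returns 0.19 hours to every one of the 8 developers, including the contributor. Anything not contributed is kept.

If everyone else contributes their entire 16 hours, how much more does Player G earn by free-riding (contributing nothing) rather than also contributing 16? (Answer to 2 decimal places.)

12.96 hours

Switching from a contribution of 16 to 0 lets Player G keep an extra 16 hours, but lowers the shared codebase effort by 16, which costs Player G their own share of that drop: 0.19 × 16 = 3.04.
Net gain = 16 − 3.04 = 12.96. The private return per contributed unit (0.19) is below 1, so free-riding is indeed the best response regardless of what the others do.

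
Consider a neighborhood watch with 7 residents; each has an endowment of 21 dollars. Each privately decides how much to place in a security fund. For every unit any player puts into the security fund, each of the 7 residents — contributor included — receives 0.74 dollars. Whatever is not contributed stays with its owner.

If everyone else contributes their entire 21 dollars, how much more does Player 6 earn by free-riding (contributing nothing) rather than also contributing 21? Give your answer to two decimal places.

Switching from a contribution of 21 to 0 lets Player 6 keep an extra 21 dollars, but lowers the security fund by 21, which costs Player 6 their own share of that drop: 0.74 × 21 = 15.54.
Net gain = 21 − 15.54 = 5.46. The private return per contributed unit (0.74) is below 1, so free-riding is indeed the best response regardless of what the others do.

5.46 dollars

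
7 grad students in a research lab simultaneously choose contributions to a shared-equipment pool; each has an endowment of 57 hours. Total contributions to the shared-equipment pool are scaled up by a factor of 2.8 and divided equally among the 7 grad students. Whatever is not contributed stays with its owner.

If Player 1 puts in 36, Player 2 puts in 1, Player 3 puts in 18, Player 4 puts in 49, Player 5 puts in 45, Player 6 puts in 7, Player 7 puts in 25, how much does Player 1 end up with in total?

93.40 hours

Total contributed: 36 + 1 + 18 + 49 + 45 + 7 + 25 = 181.
Each receives 2.8 × 181 / 7 = 72.40 from the shared-equipment pool.
Player 1 keeps 57 − 36 = 21, so Player 1's payoff is 21 + 72.40 = 93.40.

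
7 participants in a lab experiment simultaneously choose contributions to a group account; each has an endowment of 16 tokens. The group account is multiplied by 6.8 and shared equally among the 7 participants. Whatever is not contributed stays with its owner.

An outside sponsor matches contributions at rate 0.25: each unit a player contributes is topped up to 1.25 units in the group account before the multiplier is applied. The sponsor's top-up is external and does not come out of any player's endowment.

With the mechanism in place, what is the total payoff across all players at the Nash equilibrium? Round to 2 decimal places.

The effective private return per unit is now 6.8 × 1.25 / 7 = 1.2143 > 1, so every player's dominant strategy flips to full contribution.
So the Nash equilibrium is full contribution by all 7; the group earns 6.8 × 1.25 × 112 = 952.00.

952.00 tokens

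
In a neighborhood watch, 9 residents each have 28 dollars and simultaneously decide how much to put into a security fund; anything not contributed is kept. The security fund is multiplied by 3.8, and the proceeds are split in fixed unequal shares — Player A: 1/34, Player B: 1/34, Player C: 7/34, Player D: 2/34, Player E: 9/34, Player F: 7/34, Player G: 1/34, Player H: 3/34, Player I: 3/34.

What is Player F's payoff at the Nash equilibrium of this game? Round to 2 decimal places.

49.91 dollars

A player with share s gets back 3.8·s per unit contributed, so full contribution is dominant for anyone with s > 1/3.8 = 0.2632 and zero contribution is dominant for anyone below.
The only share above 0.2632 is Player E's 9/34, contributing 28; the remaining 8 contribute 0. Total contributed: 28.
Player F keeps 28 and receives 3.8 × 28 × 7/34 = 21.91 from the security fund, for a payoff of 49.91.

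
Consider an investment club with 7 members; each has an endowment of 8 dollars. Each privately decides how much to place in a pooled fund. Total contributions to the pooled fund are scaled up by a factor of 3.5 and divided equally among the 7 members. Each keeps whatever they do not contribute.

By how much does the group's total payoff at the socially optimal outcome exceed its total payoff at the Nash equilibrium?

140.00 dollars

Each contributed unit returns 3.5/7 = 0.5000 to its contributor — below 1 — so contributing 0 is dominant for every player. At the Nash equilibrium everyone keeps their 8, and the group total is 7 × 8 = 56.
Each contributed unit returns 3.500 to the group as a whole (0.5000 to each of 7 players), which exceeds 1, so the social optimum is full contribution: group total = 3.500 × 56 = 196.00.
Efficiency loss = 196.00 − 56 = 140.00.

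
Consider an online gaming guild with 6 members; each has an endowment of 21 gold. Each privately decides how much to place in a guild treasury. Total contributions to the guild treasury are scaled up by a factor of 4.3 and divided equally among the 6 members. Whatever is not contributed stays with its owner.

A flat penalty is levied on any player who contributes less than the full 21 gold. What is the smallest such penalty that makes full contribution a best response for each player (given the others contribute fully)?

Given the others contribute fully, the best deviation is to contribute 0 (any partial contribution still incurs the fine and gives up units whose private return 0.7167 is below 1).
Deviating from 21 to 0 saves 21 gold but forfeits the deviator's share of the drop in the guild treasury: 4.3/6 × 21 = 15.05.
So the deviation gain is 21 − 15.05 = 5.95, and the fine must be at least 5.95 gold to wipe it out.

5.95 gold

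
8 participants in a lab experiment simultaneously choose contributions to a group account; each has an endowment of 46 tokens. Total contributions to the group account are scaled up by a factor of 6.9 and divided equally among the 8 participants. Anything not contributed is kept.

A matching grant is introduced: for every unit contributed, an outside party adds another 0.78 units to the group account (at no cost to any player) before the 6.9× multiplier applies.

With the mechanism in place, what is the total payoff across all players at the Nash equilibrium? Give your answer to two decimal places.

The effective private return per unit is now 6.9 × 1.78 / 8 = 1.5353 > 1, so every player's dominant strategy flips to full contribution.
So the Nash equilibrium is full contribution by all 8; the group earns 6.9 × 1.78 × 368 = 4519.78.

4519.78 tokens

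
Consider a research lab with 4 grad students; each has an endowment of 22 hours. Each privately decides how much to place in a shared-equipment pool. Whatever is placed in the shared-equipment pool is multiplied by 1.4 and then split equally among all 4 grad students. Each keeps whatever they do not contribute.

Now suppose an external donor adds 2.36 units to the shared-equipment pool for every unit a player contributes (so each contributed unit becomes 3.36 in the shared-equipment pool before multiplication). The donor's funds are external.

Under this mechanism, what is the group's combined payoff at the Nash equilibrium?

The effective private return per unit is now 1.4 × 3.36 / 4 = 1.1760 > 1, so every player's dominant strategy flips to full contribution.
At the Nash equilibrium everyone contributes 22. Group total payoff = 1.4 × 3.36 × 88 = 413.95.

413.95 hours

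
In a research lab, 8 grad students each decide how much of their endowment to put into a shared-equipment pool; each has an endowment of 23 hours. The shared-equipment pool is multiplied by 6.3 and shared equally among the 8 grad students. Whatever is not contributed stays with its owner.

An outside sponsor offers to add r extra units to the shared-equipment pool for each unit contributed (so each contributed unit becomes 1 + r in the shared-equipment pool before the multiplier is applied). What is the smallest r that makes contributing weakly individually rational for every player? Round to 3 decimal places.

0.270

With matching at rate r, one contributed unit becomes (1 + r) in the shared-equipment pool and returns 6.3 × (1 + r) / 8 to the contributor.
Setting this equal to 1: 1 + r = 8/6.3 = 1.2698.
So the minimum matching rate is r = 1.2698 − 1 = 0.270.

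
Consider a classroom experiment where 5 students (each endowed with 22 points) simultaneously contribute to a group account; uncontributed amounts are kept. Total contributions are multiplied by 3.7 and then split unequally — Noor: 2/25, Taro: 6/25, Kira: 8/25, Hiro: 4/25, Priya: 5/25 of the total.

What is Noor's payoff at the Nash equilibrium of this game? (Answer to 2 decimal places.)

28.51 points

For player j, contributing a unit is worthwhile iff 3.7 × (j's share) ≥ 1, i.e. iff j's share is at least 0.2703.
Kira alone (share 8/25) is above the threshold, contributing 22; the remaining 4 contribute 0. Total contributed: 22.
Noor keeps 22 and receives 3.7 × 22 × 2/25 = 6.51 from the group account, for a payoff of 28.51.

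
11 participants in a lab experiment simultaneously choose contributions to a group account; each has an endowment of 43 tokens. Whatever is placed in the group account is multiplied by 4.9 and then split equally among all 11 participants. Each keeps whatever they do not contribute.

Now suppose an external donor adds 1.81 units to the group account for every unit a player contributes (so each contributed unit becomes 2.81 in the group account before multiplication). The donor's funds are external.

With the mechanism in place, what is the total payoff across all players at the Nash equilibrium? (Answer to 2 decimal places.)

6512.74 tokens

The effective private return per unit is now 4.9 × 2.81 / 11 = 1.2517 > 1, so every player's dominant strategy flips to full contribution.
At the Nash equilibrium everyone contributes 43. Group total payoff = 4.9 × 2.81 × 473 = 6512.74.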